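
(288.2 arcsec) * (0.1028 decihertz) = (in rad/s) 1.436e-05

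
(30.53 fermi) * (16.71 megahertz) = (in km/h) 1.837e-06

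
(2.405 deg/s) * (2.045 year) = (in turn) 4.308e+05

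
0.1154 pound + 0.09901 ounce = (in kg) 0.05515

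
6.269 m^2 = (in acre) 0.001549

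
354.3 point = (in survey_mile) 7.766e-05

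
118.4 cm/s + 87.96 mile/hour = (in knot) 78.74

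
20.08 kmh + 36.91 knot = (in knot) 47.75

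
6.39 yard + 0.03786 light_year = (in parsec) 0.01161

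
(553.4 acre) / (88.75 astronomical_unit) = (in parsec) 5.467e-24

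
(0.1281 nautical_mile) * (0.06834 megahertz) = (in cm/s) 1.621e+09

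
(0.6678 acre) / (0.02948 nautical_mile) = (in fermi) 4.95e+16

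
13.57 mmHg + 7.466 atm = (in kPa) 758.3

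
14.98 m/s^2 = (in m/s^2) 14.98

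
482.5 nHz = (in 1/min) 2.895e-05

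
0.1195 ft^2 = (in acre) 2.743e-06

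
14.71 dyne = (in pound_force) 3.307e-05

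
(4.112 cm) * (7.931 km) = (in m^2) 326.1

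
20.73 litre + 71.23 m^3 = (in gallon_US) 1.882e+04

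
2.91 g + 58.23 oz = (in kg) 1.654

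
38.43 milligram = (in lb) 8.472e-05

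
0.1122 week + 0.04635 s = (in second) 6.786e+04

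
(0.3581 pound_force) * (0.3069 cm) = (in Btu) 4.634e-06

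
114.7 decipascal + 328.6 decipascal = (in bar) 0.0004433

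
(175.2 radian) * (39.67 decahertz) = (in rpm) 6.637e+05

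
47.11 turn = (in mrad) 2.96e+05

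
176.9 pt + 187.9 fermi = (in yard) 0.06825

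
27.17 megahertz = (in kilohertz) 2.717e+04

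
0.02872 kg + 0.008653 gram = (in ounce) 1.013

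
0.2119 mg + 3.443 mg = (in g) 0.003655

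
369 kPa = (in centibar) 369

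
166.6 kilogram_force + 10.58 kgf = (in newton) 1738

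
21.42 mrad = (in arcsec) 4418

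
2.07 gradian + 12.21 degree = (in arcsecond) 5.066e+04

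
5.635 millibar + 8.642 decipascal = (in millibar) 5.644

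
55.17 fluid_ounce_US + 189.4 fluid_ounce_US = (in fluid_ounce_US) 244.6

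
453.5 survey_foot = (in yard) 151.2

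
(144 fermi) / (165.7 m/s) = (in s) 8.69e-16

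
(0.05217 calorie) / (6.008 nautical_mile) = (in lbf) 4.41e-06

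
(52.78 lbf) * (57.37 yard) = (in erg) 1.232e+11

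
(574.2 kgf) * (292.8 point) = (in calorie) 139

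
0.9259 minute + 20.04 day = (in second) 1.732e+06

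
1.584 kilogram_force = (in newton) 15.53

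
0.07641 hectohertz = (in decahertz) 0.7641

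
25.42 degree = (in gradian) 28.24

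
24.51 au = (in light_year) 0.0003876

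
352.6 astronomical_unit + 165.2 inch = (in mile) 3.278e+10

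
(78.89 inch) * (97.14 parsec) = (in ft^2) 6.465e+19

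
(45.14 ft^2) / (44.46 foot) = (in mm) 309.5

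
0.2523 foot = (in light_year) 8.128e-18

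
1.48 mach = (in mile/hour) 1127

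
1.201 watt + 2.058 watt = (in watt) 3.259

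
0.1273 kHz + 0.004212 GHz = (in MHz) 4.212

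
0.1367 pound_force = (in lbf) 0.1367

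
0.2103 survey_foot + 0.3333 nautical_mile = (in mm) 6.173e+05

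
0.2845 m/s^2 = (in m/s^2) 0.2845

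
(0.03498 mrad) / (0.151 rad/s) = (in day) 2.681e-09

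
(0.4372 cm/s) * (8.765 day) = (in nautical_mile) 1.788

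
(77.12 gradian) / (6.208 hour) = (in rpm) 0.0005176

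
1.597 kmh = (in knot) 0.8623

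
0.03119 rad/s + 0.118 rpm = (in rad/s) 0.04355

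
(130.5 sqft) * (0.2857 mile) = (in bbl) 3.506e+04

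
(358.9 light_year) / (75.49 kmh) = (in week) 2.677e+11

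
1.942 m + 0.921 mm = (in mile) 0.001207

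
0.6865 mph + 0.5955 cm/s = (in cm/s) 31.28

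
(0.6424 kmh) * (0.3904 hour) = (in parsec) 8.128e-15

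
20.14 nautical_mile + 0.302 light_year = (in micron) 2.857e+21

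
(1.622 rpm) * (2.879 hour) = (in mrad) 1.76e+06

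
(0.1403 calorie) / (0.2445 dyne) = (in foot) 7.877e+05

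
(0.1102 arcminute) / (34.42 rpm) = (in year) 2.82e-13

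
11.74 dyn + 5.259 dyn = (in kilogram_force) 1.733e-05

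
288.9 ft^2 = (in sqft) 288.9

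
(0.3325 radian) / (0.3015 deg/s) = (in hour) 0.01755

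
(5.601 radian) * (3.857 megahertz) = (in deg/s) 1.238e+09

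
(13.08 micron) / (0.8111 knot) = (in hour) 8.707e-09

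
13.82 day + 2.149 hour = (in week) 1.987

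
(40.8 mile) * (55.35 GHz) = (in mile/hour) 8.13e+15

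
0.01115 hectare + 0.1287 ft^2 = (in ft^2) 1200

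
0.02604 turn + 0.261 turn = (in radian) 1.804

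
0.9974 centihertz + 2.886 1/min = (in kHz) 5.807e-05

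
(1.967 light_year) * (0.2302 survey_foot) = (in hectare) 1.306e+11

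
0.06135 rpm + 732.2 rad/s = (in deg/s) 4.195e+04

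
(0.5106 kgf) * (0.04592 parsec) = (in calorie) 1.696e+15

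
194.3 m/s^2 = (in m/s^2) 194.3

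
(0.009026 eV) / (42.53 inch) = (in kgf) 1.365e-22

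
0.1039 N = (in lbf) 0.02336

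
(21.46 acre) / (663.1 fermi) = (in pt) 3.713e+20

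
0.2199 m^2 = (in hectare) 2.199e-05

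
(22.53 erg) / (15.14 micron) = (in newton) 0.1488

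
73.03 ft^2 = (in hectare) 0.0006785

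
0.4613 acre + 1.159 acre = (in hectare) 0.6557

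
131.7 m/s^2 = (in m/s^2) 131.7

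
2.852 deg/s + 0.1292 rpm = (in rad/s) 0.06331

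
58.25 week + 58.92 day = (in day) 466.7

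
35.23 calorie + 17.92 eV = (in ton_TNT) 3.523e-08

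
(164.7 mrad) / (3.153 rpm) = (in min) 0.008314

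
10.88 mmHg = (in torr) 10.88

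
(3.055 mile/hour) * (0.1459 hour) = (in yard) 784.5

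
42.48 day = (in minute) 6.117e+04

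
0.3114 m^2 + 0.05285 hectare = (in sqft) 5692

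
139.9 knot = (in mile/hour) 161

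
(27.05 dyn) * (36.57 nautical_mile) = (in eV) 1.143e+20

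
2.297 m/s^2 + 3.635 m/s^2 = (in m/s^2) 5.932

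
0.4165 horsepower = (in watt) 310.6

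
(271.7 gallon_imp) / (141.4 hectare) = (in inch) 3.439e-05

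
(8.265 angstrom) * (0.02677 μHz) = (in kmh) 7.965e-17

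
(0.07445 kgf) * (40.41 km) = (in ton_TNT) 7.052e-06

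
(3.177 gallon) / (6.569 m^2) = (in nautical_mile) 9.885e-07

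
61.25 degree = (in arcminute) 3675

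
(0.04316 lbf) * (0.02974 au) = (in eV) 5.331e+27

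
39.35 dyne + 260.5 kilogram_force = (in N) 2555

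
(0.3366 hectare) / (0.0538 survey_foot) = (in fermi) 2.053e+20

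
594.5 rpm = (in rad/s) 62.26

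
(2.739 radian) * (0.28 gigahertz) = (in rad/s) 7.669e+08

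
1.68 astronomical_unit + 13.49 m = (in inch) 9.895e+12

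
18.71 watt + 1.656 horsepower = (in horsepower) 1.681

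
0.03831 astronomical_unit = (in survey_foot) 1.88e+10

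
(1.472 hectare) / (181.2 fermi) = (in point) 2.303e+20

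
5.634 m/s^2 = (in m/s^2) 5.634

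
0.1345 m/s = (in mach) 0.000395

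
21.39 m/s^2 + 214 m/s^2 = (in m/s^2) 235.4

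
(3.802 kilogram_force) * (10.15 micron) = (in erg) 3784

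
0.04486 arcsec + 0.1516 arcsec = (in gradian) 6.064e-05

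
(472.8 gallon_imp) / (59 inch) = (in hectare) 0.0001434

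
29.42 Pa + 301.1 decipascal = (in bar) 0.0005953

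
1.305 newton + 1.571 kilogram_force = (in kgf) 1.704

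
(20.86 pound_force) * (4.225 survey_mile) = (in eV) 3.938e+24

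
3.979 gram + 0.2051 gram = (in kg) 0.004184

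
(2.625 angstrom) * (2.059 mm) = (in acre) 1.336e-16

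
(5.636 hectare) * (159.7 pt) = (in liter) 3.175e+06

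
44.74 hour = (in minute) 2684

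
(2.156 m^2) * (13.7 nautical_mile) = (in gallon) 1.445e+07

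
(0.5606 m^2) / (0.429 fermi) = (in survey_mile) 8.12e+11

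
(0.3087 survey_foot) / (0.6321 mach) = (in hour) 1.214e-07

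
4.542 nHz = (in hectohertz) 4.542e-11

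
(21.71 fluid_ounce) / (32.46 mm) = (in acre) 4.888e-06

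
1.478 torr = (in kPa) 0.1971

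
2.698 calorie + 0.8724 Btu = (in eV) 5.815e+21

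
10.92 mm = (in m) 0.01092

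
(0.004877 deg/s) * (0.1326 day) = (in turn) 0.1552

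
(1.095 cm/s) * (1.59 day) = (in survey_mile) 0.9347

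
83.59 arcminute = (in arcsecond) 5015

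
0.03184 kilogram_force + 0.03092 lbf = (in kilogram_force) 0.04587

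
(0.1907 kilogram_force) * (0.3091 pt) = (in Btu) 1.933e-07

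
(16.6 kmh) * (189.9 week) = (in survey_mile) 3.291e+05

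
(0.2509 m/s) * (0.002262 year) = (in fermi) 1.79e+19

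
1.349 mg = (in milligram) 1.349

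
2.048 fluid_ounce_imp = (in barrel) 0.000366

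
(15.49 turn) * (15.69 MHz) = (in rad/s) 1.527e+09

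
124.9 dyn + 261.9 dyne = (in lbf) 0.0008696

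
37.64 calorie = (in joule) 157.5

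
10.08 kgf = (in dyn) 9.885e+06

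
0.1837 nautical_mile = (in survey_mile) 0.2114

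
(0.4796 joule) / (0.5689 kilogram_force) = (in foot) 0.282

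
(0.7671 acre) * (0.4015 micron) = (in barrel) 0.00784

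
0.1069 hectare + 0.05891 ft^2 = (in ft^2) 1.151e+04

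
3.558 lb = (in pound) 3.558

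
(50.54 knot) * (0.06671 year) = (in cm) 5.47e+09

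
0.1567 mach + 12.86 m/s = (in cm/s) 6622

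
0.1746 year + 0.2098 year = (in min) 2.02e+05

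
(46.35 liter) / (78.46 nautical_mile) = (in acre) 7.882e-11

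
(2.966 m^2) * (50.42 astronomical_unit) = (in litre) 2.237e+16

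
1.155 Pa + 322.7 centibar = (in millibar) 3227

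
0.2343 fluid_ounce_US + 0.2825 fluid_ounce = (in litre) 0.01528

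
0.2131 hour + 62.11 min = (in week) 0.00743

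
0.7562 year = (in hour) 6624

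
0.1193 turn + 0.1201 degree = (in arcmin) 2584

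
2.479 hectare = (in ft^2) 2.668e+05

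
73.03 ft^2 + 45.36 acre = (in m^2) 1.836e+05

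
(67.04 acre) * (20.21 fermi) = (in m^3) 5.483e-09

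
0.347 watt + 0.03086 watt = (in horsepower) 0.0005067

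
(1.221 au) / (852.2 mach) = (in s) 6.295e+05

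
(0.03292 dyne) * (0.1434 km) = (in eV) 2.946e+14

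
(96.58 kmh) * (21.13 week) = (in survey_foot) 1.125e+09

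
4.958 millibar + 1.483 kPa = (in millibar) 19.79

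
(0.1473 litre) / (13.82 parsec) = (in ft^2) 3.718e-21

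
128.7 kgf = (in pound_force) 283.7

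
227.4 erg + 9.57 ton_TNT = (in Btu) 3.795e+07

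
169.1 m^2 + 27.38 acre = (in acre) 27.42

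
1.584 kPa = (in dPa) 1.584e+04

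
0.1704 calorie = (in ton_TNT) 1.704e-10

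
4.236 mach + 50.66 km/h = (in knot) 2831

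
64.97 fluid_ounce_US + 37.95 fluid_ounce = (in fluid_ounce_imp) 107.1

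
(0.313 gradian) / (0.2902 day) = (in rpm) 1.873e-06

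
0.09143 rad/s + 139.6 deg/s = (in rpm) 24.14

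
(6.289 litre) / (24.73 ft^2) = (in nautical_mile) 1.478e-06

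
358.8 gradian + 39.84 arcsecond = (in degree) 322.9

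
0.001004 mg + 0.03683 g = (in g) 0.03683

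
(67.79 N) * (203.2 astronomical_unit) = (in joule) 2.061e+15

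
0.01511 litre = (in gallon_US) 0.003992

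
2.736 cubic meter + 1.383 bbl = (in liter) 2956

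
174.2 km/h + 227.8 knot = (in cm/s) 1.656e+04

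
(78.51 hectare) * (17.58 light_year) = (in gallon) 3.449e+25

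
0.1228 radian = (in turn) 0.01954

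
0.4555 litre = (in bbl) 0.002865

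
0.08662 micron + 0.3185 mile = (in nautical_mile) 0.2768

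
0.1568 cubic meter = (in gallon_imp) 34.49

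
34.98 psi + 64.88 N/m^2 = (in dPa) 2.412e+06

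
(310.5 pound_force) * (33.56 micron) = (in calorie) 0.01108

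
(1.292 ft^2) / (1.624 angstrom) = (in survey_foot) 2.425e+09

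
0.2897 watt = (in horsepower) 0.0003885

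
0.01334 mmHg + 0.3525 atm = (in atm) 0.3525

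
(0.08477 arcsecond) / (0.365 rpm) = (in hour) 2.987e-09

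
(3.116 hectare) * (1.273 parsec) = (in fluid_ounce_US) 4.139e+25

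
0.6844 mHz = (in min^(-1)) 0.04106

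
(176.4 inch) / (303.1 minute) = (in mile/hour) 0.0005511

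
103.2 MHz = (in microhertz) 1.032e+14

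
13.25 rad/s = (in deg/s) 759.2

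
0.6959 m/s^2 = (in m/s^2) 0.6959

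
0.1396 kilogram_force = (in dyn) 1.369e+05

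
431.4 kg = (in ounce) 1.522e+04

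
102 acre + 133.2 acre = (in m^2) 9.518e+05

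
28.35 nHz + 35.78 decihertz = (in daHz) 0.3578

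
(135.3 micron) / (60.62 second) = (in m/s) 2.232e-06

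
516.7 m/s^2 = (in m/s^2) 516.7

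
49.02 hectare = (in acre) 121.1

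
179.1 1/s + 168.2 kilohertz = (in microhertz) 1.684e+11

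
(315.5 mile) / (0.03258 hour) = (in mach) 12.71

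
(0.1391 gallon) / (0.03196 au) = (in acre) 2.721e-17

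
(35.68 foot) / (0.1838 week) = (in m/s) 9.783e-05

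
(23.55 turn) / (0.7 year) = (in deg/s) 0.0003841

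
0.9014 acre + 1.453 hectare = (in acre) 4.492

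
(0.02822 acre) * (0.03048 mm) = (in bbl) 0.02189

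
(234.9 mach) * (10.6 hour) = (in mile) 1.897e+06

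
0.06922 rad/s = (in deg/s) 3.966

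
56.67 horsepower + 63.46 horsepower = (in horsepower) 120.1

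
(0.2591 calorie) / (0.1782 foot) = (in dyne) 1.996e+06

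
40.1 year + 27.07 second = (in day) 1.464e+04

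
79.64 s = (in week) 0.0001317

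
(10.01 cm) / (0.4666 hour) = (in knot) 0.0001158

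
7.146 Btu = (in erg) 7.539e+10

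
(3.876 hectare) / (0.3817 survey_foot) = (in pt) 9.444e+08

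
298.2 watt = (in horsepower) 0.3999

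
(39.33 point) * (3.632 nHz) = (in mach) 1.48e-13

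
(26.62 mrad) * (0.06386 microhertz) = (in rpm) 1.623e-08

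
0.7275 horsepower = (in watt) 542.5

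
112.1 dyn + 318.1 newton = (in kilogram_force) 32.44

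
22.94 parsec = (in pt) 2.007e+21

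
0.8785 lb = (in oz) 14.06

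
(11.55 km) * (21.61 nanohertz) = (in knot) 0.0004852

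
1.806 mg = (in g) 0.001806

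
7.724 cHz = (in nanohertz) 7.724e+07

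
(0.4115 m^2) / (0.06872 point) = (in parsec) 5.501e-13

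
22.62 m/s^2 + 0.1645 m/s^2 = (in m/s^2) 22.78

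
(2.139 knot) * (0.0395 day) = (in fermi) 3.755e+18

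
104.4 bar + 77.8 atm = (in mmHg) 1.374e+05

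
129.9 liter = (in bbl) 0.817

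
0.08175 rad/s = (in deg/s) 4.684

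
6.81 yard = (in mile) 0.003869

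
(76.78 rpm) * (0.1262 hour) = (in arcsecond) 7.535e+08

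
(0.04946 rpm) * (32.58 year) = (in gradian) 3.388e+08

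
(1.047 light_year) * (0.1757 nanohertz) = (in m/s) 1.74e+06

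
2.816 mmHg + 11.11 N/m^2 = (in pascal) 386.5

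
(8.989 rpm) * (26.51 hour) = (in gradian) 5.719e+06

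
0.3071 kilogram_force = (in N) 3.012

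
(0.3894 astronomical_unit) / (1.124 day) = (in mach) 1762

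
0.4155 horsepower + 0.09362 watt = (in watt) 309.9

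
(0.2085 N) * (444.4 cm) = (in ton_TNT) 2.215e-10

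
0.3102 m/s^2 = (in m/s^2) 0.3102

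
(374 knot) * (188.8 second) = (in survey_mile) 22.57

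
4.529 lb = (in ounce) 72.46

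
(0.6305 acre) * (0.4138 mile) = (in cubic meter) 1.699e+06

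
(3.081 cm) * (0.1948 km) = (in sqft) 64.6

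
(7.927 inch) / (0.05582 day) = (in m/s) 4.175e-05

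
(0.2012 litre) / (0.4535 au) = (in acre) 7.328e-19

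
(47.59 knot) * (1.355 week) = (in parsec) 6.502e-10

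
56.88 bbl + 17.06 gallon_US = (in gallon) 2406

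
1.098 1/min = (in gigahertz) 1.83e-11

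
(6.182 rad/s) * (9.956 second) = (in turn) 9.796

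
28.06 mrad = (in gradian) 1.786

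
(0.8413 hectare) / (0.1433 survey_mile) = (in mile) 0.02267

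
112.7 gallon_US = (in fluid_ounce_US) 1.443e+04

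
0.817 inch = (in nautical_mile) 1.121e-05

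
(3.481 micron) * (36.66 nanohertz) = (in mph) 2.855e-13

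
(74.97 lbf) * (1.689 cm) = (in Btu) 0.005339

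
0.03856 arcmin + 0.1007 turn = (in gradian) 40.28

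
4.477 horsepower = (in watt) 3338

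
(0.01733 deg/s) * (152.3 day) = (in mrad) 3.98e+06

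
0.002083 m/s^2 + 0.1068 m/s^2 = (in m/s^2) 0.1089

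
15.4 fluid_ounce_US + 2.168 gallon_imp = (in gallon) 2.724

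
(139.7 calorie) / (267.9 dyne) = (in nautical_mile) 117.8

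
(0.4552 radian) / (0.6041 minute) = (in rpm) 0.1199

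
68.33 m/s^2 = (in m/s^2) 68.33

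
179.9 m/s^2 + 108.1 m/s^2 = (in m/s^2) 288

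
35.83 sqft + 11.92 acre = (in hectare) 4.824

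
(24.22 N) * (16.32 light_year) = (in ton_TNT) 8.938e+08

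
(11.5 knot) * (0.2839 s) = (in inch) 66.13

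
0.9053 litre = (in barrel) 0.005694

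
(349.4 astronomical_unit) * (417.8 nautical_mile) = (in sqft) 4.353e+20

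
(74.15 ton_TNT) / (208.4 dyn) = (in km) 1.489e+11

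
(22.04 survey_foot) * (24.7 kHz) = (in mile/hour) 3.712e+05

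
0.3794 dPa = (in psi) 5.503e-06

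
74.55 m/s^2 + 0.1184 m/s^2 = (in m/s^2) 74.67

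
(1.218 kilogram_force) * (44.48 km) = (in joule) 5.313e+05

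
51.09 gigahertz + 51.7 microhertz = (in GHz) 51.09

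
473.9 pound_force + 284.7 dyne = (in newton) 2108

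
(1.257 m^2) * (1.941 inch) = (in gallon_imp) 13.63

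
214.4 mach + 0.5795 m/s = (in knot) 1.419e+05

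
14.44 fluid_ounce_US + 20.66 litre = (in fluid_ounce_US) 713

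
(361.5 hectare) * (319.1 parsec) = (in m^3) 3.559e+25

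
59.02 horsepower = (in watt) 4.401e+04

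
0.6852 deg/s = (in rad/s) 0.01196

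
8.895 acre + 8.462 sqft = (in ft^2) 3.875e+05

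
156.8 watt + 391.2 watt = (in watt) 548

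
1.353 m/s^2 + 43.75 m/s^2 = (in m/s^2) 45.1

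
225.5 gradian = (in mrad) 3542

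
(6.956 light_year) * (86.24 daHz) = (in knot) 1.103e+20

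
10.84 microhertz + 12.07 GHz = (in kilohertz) 1.207e+07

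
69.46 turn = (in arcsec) 9.002e+07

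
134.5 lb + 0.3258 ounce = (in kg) 61.02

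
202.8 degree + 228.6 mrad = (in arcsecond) 7.772e+05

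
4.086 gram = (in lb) 0.009008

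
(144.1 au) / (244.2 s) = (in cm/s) 8.828e+12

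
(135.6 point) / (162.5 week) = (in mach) 1.429e-12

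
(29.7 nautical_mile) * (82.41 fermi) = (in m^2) 4.533e-09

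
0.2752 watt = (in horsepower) 0.000369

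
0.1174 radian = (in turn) 0.01868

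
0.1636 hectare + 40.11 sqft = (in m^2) 1640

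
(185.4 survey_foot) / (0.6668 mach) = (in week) 4.115e-07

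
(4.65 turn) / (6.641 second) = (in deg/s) 252.1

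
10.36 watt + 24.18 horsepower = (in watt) 1.804e+04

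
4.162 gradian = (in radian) 0.06538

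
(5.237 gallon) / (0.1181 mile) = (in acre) 2.577e-08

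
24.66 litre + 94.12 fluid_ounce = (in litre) 27.44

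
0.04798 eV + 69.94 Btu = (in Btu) 69.94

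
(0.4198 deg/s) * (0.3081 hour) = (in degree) 465.6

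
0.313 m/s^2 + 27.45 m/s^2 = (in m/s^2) 27.76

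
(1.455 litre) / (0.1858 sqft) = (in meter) 0.08429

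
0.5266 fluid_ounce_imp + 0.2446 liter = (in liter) 0.2596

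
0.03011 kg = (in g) 30.11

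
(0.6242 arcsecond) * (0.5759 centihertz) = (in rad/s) 1.743e-08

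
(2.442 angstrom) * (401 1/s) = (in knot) 1.903e-07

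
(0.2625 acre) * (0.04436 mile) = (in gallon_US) 2.003e+07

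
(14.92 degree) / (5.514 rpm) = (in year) 1.43e-08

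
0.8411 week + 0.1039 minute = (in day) 5.888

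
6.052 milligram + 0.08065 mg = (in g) 0.006133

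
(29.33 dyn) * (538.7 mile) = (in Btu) 0.241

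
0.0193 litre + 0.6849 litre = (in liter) 0.7042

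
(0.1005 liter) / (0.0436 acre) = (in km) 5.696e-10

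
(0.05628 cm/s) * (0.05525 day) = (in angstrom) 2.687e+10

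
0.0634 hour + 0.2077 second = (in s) 228.4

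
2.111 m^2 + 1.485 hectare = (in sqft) 1.599e+05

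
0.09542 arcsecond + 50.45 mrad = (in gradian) 3.212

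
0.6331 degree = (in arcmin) 37.99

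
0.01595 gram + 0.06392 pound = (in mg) 2.901e+04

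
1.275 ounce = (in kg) 0.03615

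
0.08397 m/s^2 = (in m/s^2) 0.08397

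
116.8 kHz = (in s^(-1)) 1.168e+05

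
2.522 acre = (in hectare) 1.021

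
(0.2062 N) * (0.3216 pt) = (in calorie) 5.591e-06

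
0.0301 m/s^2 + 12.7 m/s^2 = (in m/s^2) 12.73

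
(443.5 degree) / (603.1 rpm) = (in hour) 3.404e-05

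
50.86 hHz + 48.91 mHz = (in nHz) 5.086e+12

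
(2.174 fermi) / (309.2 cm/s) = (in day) 8.138e-21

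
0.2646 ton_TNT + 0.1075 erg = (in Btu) 1.049e+06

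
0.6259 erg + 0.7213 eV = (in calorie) 1.496e-08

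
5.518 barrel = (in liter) 877.3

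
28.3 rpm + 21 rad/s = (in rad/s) 23.96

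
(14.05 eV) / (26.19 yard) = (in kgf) 9.585e-21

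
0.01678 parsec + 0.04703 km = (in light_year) 0.05473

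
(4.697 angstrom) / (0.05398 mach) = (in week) 4.225e-17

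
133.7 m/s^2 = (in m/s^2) 133.7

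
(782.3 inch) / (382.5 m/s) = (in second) 0.05195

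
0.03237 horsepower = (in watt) 24.14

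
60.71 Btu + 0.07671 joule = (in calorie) 1.531e+04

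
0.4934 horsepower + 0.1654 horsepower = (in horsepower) 0.6588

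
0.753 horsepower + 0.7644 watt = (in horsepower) 0.754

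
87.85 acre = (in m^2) 3.555e+05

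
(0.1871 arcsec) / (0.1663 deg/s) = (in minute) 5.209e-06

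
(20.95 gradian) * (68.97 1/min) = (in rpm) 3.612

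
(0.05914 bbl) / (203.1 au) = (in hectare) 3.095e-20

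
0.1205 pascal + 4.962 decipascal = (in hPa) 0.006167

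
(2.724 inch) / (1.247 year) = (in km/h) 6.334e-09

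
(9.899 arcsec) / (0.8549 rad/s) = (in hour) 1.559e-08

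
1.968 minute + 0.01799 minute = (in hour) 0.0331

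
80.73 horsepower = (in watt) 6.02e+04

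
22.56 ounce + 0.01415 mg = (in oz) 22.56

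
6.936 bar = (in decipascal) 6.936e+06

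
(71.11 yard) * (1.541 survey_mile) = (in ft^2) 1.736e+06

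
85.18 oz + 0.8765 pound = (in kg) 2.812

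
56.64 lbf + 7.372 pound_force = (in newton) 284.7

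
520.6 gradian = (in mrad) 8178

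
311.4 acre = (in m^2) 1.26e+06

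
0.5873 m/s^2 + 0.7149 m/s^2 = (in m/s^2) 1.302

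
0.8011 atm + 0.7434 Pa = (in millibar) 811.7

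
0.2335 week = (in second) 1.412e+05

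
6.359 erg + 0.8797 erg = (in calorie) 1.73e-07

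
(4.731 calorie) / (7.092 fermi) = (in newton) 2.791e+15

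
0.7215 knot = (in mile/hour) 0.8303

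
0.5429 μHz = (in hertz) 5.429e-07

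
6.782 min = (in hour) 0.113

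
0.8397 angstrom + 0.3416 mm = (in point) 0.9683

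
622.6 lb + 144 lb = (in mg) 3.477e+08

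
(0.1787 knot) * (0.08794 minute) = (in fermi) 4.851e+14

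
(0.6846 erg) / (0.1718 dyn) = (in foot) 0.1307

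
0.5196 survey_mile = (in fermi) 8.362e+17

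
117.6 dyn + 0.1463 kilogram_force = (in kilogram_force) 0.1464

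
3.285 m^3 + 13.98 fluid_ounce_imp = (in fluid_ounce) 1.111e+05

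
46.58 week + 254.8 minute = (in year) 0.8938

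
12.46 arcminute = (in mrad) 3.624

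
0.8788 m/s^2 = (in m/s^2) 0.8788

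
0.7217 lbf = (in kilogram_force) 0.3274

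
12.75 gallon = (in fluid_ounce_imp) 1699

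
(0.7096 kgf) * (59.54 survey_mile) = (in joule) 6.668e+05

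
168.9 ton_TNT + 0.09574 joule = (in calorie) 1.689e+11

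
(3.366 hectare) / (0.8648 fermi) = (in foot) 1.277e+20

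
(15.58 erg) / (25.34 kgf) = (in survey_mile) 3.896e-12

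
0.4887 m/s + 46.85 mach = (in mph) 3.569e+04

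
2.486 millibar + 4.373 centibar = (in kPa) 4.622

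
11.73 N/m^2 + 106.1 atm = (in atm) 106.1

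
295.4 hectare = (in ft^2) 3.18e+07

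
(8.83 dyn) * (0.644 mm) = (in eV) 3.549e+11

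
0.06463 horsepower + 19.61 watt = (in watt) 67.8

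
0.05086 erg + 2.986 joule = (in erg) 2.986e+07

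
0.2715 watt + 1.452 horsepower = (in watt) 1083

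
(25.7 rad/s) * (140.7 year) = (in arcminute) 3.92e+14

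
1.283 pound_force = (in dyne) 5.707e+05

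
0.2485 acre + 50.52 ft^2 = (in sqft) 1.088e+04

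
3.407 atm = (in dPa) 3.452e+06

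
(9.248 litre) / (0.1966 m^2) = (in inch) 1.852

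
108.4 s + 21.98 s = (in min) 2.173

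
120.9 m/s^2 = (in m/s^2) 120.9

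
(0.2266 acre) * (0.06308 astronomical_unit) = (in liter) 8.654e+15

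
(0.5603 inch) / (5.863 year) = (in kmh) 2.771e-10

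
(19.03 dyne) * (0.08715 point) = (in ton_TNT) 1.398e-18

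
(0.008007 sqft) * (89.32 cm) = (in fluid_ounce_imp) 23.38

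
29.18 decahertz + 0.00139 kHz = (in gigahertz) 2.932e-07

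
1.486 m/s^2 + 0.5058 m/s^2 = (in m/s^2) 1.992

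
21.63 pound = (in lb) 21.63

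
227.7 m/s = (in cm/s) 2.277e+04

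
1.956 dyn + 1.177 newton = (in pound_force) 0.2646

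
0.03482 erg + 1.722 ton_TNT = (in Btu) 6.829e+06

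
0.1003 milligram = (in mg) 0.1003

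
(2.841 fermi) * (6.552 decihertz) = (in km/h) 6.701e-15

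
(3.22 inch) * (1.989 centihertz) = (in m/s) 0.001627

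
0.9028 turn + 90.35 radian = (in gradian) 6113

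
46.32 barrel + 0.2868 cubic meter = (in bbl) 48.12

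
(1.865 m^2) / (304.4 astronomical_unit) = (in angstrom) 0.0004096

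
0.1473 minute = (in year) 2.803e-07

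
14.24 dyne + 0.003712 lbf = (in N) 0.01665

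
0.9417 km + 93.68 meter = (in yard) 1132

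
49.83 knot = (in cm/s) 2563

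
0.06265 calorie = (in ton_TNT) 6.265e-11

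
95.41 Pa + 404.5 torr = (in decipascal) 5.402e+05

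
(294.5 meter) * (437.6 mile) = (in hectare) 2.074e+04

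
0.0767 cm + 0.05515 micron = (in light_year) 8.108e-20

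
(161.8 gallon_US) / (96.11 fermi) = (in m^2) 6.373e+12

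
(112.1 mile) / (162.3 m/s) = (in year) 3.525e-05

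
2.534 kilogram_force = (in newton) 24.85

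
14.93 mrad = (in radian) 0.01493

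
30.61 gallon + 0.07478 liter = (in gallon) 30.63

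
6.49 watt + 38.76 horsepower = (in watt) 2.891e+04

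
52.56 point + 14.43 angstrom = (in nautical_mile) 1.001e-05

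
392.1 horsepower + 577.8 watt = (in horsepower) 392.9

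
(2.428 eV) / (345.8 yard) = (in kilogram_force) 1.255e-22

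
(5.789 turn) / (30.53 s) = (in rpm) 11.38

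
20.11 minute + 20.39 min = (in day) 0.02813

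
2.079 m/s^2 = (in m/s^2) 2.079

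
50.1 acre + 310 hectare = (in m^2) 3.303e+06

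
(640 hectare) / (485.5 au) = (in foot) 2.891e-07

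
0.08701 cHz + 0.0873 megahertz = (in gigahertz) 8.73e-05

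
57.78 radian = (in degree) 3311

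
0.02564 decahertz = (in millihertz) 256.4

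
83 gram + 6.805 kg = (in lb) 15.19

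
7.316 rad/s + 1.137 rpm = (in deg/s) 426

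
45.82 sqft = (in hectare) 0.0004257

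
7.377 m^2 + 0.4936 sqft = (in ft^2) 79.9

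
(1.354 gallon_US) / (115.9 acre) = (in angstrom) 109.3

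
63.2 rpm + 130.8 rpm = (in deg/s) 1164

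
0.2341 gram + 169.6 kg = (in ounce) 5982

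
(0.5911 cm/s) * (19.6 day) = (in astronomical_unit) 6.691e-08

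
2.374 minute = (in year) 4.517e-06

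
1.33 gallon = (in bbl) 0.03167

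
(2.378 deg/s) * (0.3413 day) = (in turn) 194.8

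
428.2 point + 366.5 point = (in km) 0.0002804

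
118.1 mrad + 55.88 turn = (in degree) 2.012e+04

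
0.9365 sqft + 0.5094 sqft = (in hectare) 1.343e-05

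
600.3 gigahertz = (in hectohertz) 6.003e+09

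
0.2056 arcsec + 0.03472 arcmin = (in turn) 1.766e-06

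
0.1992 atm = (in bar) 0.2018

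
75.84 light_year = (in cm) 7.175e+19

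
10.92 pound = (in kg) 4.953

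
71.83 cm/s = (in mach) 0.00211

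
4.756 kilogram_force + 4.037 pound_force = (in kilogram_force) 6.587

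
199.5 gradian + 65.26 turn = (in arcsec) 8.522e+07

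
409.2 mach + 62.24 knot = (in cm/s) 1.394e+07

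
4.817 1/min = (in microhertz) 8.028e+04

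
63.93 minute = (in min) 63.93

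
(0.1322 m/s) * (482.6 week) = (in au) 0.0002579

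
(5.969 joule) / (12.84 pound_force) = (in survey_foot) 0.3429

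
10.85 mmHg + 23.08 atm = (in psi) 339.4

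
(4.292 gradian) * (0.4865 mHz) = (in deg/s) 0.001879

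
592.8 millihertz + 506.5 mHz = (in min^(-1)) 65.96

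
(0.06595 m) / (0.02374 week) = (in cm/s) 0.0004593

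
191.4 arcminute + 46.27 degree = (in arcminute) 2968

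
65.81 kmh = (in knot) 35.53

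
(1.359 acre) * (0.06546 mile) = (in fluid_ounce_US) 1.959e+10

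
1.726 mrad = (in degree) 0.09889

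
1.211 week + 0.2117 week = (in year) 0.02728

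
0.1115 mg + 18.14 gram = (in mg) 1.814e+04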